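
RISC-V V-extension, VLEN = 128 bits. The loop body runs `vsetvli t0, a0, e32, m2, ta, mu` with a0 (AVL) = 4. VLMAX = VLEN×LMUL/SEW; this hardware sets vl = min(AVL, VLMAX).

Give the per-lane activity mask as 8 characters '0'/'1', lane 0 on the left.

predicate = 11110000

VLMAX = VLEN×LMUL/SEW = 128×2/32 = 8
vl ← min(4, 8) = 4
bits (lane 0 leftmost): 11110000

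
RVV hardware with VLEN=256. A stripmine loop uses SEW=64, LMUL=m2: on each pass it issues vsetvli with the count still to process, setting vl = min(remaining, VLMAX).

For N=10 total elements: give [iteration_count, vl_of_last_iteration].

VLMAX = VLEN×LMUL/SEW = 256×2/64 = 8
10 elements at 8/iter → 2 passes, remainder 2 on the last

[iterations, last_vl] = [2, 2]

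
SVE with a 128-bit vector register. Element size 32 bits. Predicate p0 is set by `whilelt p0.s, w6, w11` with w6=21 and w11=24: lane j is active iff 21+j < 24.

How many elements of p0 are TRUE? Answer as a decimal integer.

lane count: 128 div 32 = 4
active while 21+j < 24, i.e. j ∈ [0,3) capped at 4 ⇒ 3

vl = 3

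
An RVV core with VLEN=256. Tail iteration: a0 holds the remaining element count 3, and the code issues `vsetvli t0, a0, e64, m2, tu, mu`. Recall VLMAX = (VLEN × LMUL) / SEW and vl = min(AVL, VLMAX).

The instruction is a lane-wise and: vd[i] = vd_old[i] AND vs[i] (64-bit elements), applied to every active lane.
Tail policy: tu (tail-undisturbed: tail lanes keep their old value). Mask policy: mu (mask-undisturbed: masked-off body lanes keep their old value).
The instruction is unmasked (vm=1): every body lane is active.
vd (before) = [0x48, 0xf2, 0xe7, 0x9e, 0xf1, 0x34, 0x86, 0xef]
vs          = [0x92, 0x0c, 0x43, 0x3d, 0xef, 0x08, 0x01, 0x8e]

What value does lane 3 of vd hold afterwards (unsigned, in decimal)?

vd[3] = 158

VLMAX = (256 × 2) / 64 = 8 lanes
vl = min(AVL, VLMAX) = min(3, 8) = 3
lane  0: and(0x48,0x92) ⇒ 0x00
lane  1: and(0xf2,0x0c) ⇒ 0x00
lane  2: and(0xe7,0x43) ⇒ 0x43
lane  3: tail/keep ⇒ 0x9e
lane  4: tail/keep ⇒ 0xf1
lane  5: tail/keep ⇒ 0x34
lane  6: tail/keep ⇒ 0x86
lane  7: tail/keep ⇒ 0xef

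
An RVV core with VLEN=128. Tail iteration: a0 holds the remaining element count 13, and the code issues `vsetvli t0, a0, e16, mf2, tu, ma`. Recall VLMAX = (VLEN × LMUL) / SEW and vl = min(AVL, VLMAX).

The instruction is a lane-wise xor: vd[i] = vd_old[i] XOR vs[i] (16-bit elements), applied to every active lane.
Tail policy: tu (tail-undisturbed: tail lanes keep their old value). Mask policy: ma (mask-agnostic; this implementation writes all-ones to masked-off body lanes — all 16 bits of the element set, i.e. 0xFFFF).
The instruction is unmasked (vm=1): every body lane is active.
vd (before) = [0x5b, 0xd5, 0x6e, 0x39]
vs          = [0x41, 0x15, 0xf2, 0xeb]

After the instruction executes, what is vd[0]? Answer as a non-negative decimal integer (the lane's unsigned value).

lanes per group: 128·1/2/16 = 4
AVL=13 > VLMAX=4, so vl = 4
vd[0] xor(0x5b,0x41) -> 0x1a
vd[1] xor(0xd5,0x15) -> 0xc0
vd[2] xor(0x6e,0xf2) -> 0x9c
vd[3] xor(0x39,0xeb) -> 0xd2

vd[0] = 26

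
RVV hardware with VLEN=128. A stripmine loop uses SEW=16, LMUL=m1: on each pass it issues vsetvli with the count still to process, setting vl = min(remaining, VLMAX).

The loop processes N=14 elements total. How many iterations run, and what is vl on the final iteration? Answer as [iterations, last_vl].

VLMAX = VLEN×LMUL/SEW = 128×1/16 = 8
iterations = ceil(14/8) = 2; final-pass vl = 6

[iterations, last_vl] = [2, 6]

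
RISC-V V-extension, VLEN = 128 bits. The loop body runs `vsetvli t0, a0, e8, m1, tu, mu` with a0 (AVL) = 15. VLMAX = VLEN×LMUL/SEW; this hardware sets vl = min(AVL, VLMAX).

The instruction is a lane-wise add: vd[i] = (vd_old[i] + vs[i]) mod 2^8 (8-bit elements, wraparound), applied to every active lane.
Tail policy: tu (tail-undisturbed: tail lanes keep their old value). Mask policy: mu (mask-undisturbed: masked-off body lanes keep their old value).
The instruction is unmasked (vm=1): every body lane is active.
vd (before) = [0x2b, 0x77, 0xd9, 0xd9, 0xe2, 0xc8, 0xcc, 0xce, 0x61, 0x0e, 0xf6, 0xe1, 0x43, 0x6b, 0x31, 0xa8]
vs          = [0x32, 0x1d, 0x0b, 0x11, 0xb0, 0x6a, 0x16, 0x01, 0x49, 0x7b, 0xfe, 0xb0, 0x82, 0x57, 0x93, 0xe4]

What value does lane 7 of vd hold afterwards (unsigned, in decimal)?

vd[7] = 207

lanes per group: 128·1/8 = 16
vl ← min(15, 16) = 15
  i=0: add(0x2b,0x32) → 93
  i=1: add(0x77,0x1d) → 148
  i=2: add(0xd9,0x0b) → 228
  i=3: add(0xd9,0x11) → 234
  i=4: add(0xe2,0xb0) → 146
  i=5: add(0xc8,0x6a) → 50
  i=6: add(0xcc,0x16) → 226
  i=7: add(0xce,0x01) → 207
  i=8: add(0x61,0x49) → 170
  i=9: add(0x0e,0x7b) → 137
  i=10: add(0xf6,0xfe) → 244
  i=11: add(0xe1,0xb0) → 145
  i=12: add(0x43,0x82) → 197
  i=13: add(0x6b,0x57) → 194
  i=14: add(0x31,0x93) → 196
  i=15: tail/keep → 168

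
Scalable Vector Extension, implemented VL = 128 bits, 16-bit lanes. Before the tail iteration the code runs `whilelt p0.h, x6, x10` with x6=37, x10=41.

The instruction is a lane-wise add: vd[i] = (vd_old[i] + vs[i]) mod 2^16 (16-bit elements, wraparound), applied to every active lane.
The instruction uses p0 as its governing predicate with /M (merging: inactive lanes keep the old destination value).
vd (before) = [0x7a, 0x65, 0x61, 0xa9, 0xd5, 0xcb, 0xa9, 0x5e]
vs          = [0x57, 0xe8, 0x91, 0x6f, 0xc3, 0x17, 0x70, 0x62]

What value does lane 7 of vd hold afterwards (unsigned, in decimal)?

vd[7] = 94

register lanes = 128/16 = 8
p0[j] = (37+j < 41); true for j=0..3 → 4 lanes set
lane  0: add(0x7a,0x57) ⇒ 0xd1
lane  1: add(0x65,0xe8) ⇒ 0x14d
lane  2: add(0x61,0x91) ⇒ 0xf2
lane  3: add(0xa9,0x6f) ⇒ 0x118
lane  4: tail/keep ⇒ 0xd5
lane  5: tail/keep ⇒ 0xcb
lane  6: tail/keep ⇒ 0xa9
lane  7: tail/keep ⇒ 0x5e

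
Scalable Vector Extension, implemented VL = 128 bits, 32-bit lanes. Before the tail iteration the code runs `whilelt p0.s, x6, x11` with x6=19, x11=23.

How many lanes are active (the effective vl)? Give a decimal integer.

lane count: 128 div 32 = 4
p0[j] = (19+j < 23); true for j=0..3 → 4 lanes set

vl = 4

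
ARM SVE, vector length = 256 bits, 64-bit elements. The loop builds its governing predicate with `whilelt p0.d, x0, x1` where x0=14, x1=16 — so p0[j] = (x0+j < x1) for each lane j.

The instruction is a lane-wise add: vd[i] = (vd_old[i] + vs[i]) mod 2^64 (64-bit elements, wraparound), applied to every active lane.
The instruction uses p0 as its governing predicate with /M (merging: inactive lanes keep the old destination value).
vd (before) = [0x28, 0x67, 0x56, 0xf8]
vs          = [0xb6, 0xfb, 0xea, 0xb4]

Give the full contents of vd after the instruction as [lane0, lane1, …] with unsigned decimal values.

register lanes = 256/64 = 4
p0[j] = (14+j < 16); true for j=0..1 → 2 lanes set
  i=0: add(0x28,0xb6) → 222
  i=1: add(0x67,0xfb) → 354
  i=2: tail/keep → 86
  i=3: tail/keep → 248

vd = [222, 354, 86, 248]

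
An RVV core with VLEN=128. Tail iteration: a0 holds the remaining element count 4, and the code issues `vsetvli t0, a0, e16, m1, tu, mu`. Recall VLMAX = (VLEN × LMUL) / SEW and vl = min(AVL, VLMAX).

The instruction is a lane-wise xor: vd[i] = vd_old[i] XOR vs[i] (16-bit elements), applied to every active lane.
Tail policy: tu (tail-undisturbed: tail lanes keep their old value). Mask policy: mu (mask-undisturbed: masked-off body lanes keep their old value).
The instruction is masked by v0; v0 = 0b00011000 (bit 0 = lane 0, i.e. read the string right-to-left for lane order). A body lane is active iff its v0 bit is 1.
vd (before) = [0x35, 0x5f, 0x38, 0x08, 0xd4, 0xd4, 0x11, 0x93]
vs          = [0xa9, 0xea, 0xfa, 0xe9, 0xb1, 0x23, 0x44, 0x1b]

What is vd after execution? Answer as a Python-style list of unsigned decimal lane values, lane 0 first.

VLMAX = (128 × 1) / 16 = 8 lanes
vl ← min(4, 8) = 4
  i=0: mask-off/keep → 53
  i=1: mask-off/keep → 95
  i=2: mask-off/keep → 56
  i=3: xor(0x08,0xe9) → 225
  i=4: tail/keep → 212
  i=5: tail/keep → 212
  i=6: tail/keep → 17
  i=7: tail/keep → 147

vd = [53, 95, 56, 225, 212, 212, 17, 147]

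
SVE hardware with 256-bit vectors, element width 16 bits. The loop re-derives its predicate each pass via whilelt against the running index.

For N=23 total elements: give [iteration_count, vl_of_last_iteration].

register lanes = 256/16 = 16
iterations = ceil(23/16) = 2; final-pass vl = 7

[iterations, last_vl] = [2, 7]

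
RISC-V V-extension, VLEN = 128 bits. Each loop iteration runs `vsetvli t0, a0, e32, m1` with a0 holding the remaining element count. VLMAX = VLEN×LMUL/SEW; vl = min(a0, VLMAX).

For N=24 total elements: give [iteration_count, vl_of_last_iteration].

[iterations, last_vl] = [6, 4]

VLMAX = VLEN×LMUL/SEW = 128×1/32 = 4
N=24: ⌈24/4⌉ = 6 iters; last vl = 24 − 5×4 = 4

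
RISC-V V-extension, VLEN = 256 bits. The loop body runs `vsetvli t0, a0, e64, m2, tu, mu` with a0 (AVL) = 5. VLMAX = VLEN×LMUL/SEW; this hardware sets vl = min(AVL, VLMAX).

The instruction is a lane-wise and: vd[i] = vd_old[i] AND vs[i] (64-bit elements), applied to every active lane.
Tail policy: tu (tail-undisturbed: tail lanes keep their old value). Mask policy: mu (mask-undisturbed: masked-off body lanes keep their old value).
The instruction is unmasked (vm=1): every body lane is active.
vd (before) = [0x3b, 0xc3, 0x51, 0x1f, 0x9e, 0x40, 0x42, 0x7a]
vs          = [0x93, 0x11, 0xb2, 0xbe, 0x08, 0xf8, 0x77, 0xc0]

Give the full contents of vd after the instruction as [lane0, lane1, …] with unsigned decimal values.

VLMAX = VLEN×LMUL/SEW = 256×2/64 = 8
AVL=5 ≤ VLMAX=8, so vl = 5
vd[0] and(0x3b,0x93) -> 0x13
vd[1] and(0xc3,0x11) -> 0x01
vd[2] and(0x51,0xb2) -> 0x10
vd[3] and(0x1f,0xbe) -> 0x1e
vd[4] and(0x9e,0x08) -> 0x08
vd[5] tail/keep -> 0x40
vd[6] tail/keep -> 0x42
vd[7] tail/keep -> 0x7a

vd = [19, 1, 16, 30, 8, 64, 66, 122]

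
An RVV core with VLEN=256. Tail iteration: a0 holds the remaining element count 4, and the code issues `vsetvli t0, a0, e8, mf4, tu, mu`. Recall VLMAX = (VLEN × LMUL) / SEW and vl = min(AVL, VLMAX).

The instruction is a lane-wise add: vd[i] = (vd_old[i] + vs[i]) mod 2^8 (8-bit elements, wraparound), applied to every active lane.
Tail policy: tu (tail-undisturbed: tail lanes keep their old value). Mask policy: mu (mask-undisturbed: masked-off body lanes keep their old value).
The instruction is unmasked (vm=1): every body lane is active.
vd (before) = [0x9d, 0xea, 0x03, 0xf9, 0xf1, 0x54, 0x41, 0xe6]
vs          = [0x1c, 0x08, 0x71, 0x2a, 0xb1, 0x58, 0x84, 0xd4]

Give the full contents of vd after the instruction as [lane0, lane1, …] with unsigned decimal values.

vd = [185, 242, 116, 35, 241, 84, 65, 230]

VLMAX = VLEN×LMUL/SEW = 256×1/4/8 = 8
vl = min(AVL, VLMAX) = min(4, 8) = 4
[0] add(0x9d,0x1c) = 0xb9
[1] add(0xea,0x08) = 0xf2
[2] add(0x03,0x71) = 0x74
[3] add(0xf9,0x2a) = 0x23
[4] tail/keep = 0xf1
[5] tail/keep = 0x54
[6] tail/keep = 0x41
[7] tail/keep = 0xe6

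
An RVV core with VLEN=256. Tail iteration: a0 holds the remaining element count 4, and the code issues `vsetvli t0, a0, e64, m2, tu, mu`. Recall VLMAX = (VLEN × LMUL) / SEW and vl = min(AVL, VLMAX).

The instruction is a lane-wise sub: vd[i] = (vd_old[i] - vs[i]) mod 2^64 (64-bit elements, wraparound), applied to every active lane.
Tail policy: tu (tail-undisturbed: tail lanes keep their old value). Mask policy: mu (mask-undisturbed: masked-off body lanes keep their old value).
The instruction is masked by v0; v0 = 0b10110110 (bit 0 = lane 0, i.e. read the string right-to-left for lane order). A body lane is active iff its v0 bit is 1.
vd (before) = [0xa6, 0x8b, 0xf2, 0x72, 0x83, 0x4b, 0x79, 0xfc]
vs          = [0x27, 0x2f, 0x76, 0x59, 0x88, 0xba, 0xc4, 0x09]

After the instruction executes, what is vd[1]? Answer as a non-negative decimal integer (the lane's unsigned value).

VLMAX = (256 × 2) / 64 = 8 lanes
vl = min(AVL, VLMAX) = min(4, 8) = 4
vd[0] mask-off/keep -> 0xa6
vd[1] sub(0x8b,0x2f) -> 0x5c
vd[2] sub(0xf2,0x76) -> 0x7c
vd[3] mask-off/keep -> 0x72
vd[4] tail/keep -> 0x83
vd[5] tail/keep -> 0x4b
vd[6] tail/keep -> 0x79
vd[7] tail/keep -> 0xfc

vd[1] = 92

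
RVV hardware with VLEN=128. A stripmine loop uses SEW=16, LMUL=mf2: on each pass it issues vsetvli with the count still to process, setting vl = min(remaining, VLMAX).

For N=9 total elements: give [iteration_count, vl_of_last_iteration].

VLMAX = VLEN×LMUL/SEW = 128×1/2/16 = 4
N=9: ⌈9/4⌉ = 3 iters; last vl = 9 − 2×4 = 1

[iterations, last_vl] = [3, 1]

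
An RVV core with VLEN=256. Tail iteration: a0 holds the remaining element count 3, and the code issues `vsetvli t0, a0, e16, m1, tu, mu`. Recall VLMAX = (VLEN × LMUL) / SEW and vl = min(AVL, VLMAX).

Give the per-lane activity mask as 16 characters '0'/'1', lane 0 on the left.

predicate = 1110000000000000

VLMAX = VLEN×LMUL/SEW = 256×1/16 = 16
vl = min(AVL, VLMAX) = min(3, 16) = 3
bits (lane 0 leftmost): 1110000000000000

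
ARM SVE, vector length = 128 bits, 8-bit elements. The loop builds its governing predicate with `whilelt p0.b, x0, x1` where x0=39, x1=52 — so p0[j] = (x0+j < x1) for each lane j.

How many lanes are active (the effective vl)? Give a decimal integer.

vl = 13

128-bit reg / 8-bit elem → 16 lanes
active while 39+j < 52, i.e. j ∈ [0,13) capped at 16 ⇒ 13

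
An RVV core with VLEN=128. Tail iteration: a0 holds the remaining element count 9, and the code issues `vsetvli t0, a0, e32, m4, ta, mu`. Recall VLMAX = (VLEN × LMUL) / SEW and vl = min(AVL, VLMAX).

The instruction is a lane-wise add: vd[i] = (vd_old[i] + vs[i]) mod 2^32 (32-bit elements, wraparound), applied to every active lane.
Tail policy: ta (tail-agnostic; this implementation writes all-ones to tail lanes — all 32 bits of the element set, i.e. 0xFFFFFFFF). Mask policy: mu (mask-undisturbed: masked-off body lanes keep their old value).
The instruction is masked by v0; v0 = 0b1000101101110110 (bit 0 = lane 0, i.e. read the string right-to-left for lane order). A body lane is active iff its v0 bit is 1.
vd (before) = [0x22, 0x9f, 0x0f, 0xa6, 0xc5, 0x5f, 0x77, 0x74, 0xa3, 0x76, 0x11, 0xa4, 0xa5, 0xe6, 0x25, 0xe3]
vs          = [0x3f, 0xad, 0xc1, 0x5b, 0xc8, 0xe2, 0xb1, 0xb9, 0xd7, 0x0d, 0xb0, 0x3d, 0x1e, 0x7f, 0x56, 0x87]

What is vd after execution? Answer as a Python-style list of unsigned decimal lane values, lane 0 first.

VLMAX = (128 × 4) / 32 = 16 lanes
vl = min(AVL, VLMAX) = min(9, 16) = 9
vd[0] mask-off/keep -> 0x22
vd[1] add(0x9f,0xad) -> 0x14c
vd[2] add(0x0f,0xc1) -> 0xd0
vd[3] mask-off/keep -> 0xa6
vd[4] add(0xc5,0xc8) -> 0x18d
vd[5] add(0x5f,0xe2) -> 0x141
vd[6] add(0x77,0xb1) -> 0x128
vd[7] mask-off/keep -> 0x74
vd[8] add(0xa3,0xd7) -> 0x17a
vd[9] tail/ones -> 0xffffffff
vd[10] tail/ones -> 0xffffffff
vd[11] tail/ones -> 0xffffffff
vd[12] tail/ones -> 0xffffffff
vd[13] tail/ones -> 0xffffffff
vd[14] tail/ones -> 0xffffffff
vd[15] tail/ones -> 0xffffffff

vd = [34, 332, 208, 166, 397, 321, 296, 116, 378, 4294967295, 4294967295, 4294967295, 4294967295, 4294967295, 4294967295, 4294967295]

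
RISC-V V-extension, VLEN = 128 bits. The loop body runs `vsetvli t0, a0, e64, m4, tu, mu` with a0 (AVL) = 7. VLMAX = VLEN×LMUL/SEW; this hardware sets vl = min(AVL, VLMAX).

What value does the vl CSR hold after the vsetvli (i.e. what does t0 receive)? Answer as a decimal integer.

vl = 7

VLMAX = (128 × 4) / 64 = 8 lanes
AVL=7 ≤ VLMAX=8, so vl = 7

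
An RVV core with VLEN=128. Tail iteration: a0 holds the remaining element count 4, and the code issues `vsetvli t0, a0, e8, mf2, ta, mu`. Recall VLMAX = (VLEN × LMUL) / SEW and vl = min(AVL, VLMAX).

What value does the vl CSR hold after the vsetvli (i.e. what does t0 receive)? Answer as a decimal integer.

vl = 4

lanes per group: 128·1/2/8 = 8
AVL=4 ≤ VLMAX=8, so vl = 4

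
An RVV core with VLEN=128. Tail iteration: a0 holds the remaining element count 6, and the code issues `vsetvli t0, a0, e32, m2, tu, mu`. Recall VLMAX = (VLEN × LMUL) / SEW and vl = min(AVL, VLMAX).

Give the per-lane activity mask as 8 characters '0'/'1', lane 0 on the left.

lanes per group: 128·2/32 = 8
vl ← min(6, 8) = 6
bits (lane 0 leftmost): 11111100

predicate = 11111100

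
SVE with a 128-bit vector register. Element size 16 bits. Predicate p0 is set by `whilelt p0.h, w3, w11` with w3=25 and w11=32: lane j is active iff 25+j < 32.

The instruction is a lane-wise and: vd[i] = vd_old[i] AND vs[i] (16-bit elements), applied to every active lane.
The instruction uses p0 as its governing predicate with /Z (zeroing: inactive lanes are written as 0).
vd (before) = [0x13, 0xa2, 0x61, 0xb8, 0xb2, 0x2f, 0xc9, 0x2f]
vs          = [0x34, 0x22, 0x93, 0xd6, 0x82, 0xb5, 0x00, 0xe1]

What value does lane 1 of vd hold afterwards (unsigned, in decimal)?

128-bit reg / 16-bit elem → 8 lanes
active while 25+j < 32, i.e. j ∈ [0,7) capped at 8 ⇒ 7
  i=0: and(0x13,0x34) → 16
  i=1: and(0xa2,0x22) → 34
  i=2: and(0x61,0x93) → 1
  i=3: and(0xb8,0xd6) → 144
  i=4: and(0xb2,0x82) → 130
  i=5: and(0x2f,0xb5) → 37
  i=6: and(0xc9,0x00) → 0
  i=7: tail/zero → 0

vd[1] = 34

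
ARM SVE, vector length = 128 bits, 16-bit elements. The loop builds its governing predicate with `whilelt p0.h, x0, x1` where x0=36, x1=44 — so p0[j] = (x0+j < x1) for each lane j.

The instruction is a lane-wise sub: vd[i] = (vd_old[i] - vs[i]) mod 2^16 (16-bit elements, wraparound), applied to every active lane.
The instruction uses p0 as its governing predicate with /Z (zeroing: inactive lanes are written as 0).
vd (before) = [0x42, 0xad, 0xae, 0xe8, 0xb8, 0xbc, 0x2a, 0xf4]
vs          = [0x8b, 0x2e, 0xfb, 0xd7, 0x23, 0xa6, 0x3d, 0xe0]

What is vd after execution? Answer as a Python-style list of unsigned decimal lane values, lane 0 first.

register lanes = 128/16 = 8
p0[j] = (36+j < 44); true for j=0..7 → 8 lanes set
lane  0: sub(0x42,0x8b) ⇒ 0xffb7
lane  1: sub(0xad,0x2e) ⇒ 0x7f
lane  2: sub(0xae,0xfb) ⇒ 0xffb3
lane  3: sub(0xe8,0xd7) ⇒ 0x11
lane  4: sub(0xb8,0x23) ⇒ 0x95
lane  5: sub(0xbc,0xa6) ⇒ 0x16
lane  6: sub(0x2a,0x3d) ⇒ 0xffed
lane  7: sub(0xf4,0xe0) ⇒ 0x14

vd = [65463, 127, 65459, 17, 149, 22, 65517, 20]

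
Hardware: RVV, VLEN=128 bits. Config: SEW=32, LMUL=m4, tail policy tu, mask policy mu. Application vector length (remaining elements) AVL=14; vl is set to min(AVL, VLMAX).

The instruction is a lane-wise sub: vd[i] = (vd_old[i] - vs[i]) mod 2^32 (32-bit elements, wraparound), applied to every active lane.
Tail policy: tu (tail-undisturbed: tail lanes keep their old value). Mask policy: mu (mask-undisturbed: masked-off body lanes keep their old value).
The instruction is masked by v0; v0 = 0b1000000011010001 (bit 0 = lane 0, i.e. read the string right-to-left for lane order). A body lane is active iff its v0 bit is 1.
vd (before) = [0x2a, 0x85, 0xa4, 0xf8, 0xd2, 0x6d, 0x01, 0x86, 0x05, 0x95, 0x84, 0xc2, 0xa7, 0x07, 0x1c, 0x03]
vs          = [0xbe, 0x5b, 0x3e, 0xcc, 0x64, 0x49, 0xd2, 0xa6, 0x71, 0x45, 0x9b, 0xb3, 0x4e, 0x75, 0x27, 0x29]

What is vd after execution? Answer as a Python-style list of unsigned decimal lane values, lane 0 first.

VLMAX = VLEN×LMUL/SEW = 128×4/32 = 16
vl = min(AVL, VLMAX) = min(14, 16) = 14
[0] sub(0x2a,0xbe) = 0xffffff6c
[1] mask-off/keep = 0x85
[2] mask-off/keep = 0xa4
[3] mask-off/keep = 0xf8
[4] sub(0xd2,0x64) = 0x6e
[5] mask-off/keep = 0x6d
[6] sub(0x01,0xd2) = 0xffffff2f
[7] sub(0x86,0xa6) = 0xffffffe0
[8] mask-off/keep = 0x05
[9] mask-off/keep = 0x95
[10] mask-off/keep = 0x84
[11] mask-off/keep = 0xc2
[12] mask-off/keep = 0xa7
[13] mask-off/keep = 0x07
[14] tail/keep = 0x1c
[15] tail/keep = 0x03

vd = [4294967148, 133, 164, 248, 110, 109, 4294967087, 4294967264, 5, 149, 132, 194, 167, 7, 28, 3]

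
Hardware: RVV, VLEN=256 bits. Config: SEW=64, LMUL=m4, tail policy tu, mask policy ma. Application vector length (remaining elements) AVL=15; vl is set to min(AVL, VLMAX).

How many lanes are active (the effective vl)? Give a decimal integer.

vl = 15

lanes per group: 256·4/64 = 16
AVL=15 ≤ VLMAX=16, so vl = 15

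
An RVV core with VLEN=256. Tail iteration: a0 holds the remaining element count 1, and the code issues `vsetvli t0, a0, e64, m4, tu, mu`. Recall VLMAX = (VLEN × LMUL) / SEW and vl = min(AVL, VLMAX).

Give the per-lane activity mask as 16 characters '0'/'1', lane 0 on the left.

lanes per group: 256·4/64 = 16
vl ← min(1, 16) = 1
bits (lane 0 leftmost): 1000000000000000

predicate = 1000000000000000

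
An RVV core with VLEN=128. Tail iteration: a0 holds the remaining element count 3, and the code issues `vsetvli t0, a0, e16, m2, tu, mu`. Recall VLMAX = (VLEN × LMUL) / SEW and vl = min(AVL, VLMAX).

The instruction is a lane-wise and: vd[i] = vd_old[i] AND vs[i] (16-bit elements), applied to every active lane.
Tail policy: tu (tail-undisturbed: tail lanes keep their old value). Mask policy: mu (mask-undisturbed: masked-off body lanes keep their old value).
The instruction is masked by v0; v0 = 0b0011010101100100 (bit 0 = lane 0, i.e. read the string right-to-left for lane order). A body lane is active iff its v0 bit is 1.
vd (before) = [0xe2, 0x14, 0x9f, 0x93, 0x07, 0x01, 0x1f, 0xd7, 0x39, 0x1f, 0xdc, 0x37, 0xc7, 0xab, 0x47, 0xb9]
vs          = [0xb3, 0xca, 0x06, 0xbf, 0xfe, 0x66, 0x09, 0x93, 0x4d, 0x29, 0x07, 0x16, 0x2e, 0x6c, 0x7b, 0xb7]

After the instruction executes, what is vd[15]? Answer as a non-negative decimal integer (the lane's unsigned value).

vd[15] = 185

VLMAX = (128 × 2) / 16 = 16 lanes
AVL=3 ≤ VLMAX=16, so vl = 3
[0] mask-off/keep = 0xe2
[1] mask-off/keep = 0x14
[2] and(0x9f,0x06) = 0x06
[3] tail/keep = 0x93
[4] tail/keep = 0x07
[5] tail/keep = 0x01
[6] tail/keep = 0x1f
[7] tail/keep = 0xd7
[8] tail/keep = 0x39
[9] tail/keep = 0x1f
[10] tail/keep = 0xdc
[11] tail/keep = 0x37
[12] tail/keep = 0xc7
[13] tail/keep = 0xab
[14] tail/keep = 0x47
[15] tail/keep = 0xb9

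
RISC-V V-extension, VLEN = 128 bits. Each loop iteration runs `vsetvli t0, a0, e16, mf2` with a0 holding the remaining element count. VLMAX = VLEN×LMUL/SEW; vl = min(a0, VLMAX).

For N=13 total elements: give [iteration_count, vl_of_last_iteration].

[iterations, last_vl] = [4, 1]

lanes per group: 128·1/2/16 = 4
13 elements at 4/iter → 4 passes, remainder 1 on the last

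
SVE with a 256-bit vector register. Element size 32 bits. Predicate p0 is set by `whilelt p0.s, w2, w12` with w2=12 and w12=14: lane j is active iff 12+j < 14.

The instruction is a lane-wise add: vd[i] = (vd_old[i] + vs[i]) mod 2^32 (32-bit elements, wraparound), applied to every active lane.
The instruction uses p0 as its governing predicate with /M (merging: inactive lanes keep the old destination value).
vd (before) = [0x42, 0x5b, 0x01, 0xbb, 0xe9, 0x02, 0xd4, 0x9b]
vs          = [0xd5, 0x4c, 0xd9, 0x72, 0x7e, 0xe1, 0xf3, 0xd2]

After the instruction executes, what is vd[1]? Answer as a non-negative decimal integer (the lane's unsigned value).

vd[1] = 167

lane count: 256 div 32 = 8
active while 12+j < 14, i.e. j ∈ [0,2) capped at 8 ⇒ 2
lane  0: add(0x42,0xd5) ⇒ 0x117
lane  1: add(0x5b,0x4c) ⇒ 0xa7
lane  2: tail/keep ⇒ 0x01
lane  3: tail/keep ⇒ 0xbb
lane  4: tail/keep ⇒ 0xe9
lane  5: tail/keep ⇒ 0x02
lane  6: tail/keep ⇒ 0xd4
lane  7: tail/keep ⇒ 0x9b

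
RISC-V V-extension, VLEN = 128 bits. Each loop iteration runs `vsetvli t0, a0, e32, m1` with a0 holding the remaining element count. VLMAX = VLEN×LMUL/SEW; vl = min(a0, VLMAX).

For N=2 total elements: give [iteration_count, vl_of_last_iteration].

[iterations, last_vl] = [1, 2]

VLMAX = VLEN×LMUL/SEW = 128×1/32 = 4
2 elements at 4/iter → 1 passes, remainder 2 on the last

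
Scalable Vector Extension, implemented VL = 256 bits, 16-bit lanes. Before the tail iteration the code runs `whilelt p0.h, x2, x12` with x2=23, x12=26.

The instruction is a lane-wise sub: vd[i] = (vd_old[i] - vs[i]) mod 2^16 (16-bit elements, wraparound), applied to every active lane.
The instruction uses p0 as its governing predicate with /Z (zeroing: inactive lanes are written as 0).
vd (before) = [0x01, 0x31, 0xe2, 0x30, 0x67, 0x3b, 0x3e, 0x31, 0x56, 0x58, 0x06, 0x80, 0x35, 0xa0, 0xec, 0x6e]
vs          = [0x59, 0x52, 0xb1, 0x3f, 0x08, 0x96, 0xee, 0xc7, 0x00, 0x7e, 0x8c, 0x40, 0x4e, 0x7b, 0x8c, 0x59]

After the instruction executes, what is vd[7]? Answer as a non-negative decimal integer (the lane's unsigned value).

vd[7] = 0

lane count: 256 div 16 = 16
active while 23+j < 26, i.e. j ∈ [0,3) capped at 16 ⇒ 3
  i=0: sub(0x01,0x59) → 65448
  i=1: sub(0x31,0x52) → 65503
  i=2: sub(0xe2,0xb1) → 49
  i=3: tail/zero → 0
  i=4: tail/zero → 0
  i=5: tail/zero → 0
  i=6: tail/zero → 0
  i=7: tail/zero → 0
  i=8: tail/zero → 0
  i=9: tail/zero → 0
  i=10: tail/zero → 0
  i=11: tail/zero → 0
  i=12: tail/zero → 0
  i=13: tail/zero → 0
  i=14: tail/zero → 0
  i=15: tail/zero → 0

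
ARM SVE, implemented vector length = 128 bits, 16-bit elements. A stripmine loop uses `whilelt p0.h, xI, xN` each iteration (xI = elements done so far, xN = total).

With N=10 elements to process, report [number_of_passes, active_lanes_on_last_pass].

128-bit reg / 16-bit elem → 8 lanes
10 elements at 8/iter → 2 passes, remainder 2 on the last

[iterations, last_vl] = [2, 2]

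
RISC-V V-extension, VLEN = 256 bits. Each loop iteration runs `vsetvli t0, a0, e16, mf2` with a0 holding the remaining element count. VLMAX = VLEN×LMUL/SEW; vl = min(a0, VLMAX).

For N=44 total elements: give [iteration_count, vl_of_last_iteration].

[iterations, last_vl] = [6, 4]

lanes per group: 256·1/2/16 = 8
iterations = ceil(44/8) = 6; final-pass vl = 4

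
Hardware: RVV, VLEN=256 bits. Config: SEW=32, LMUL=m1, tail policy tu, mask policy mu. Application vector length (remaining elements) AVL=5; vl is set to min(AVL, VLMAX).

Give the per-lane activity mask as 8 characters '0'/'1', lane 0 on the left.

lanes per group: 256·1/32 = 8
vl ← min(5, 8) = 5
bits (lane 0 leftmost): 11111000

predicate = 11111000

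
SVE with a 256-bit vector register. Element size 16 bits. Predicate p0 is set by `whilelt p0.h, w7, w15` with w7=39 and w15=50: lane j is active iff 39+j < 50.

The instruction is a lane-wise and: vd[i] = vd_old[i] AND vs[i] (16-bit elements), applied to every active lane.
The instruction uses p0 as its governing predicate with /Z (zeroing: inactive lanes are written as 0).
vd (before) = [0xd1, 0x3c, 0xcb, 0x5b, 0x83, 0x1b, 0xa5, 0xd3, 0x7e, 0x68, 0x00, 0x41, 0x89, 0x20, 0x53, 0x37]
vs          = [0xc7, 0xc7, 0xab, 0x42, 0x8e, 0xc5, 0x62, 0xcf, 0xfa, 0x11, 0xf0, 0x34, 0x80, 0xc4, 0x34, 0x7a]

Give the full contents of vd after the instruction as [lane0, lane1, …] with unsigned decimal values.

vd = [193, 4, 139, 66, 130, 1, 32, 195, 122, 0, 0, 0, 0, 0, 0, 0]

256-bit reg / 16-bit elem → 16 lanes
active while 39+j < 50, i.e. j ∈ [0,11) capped at 16 ⇒ 11
[0] and(0xd1,0xc7) = 0xc1
[1] and(0x3c,0xc7) = 0x04
[2] and(0xcb,0xab) = 0x8b
[3] and(0x5b,0x42) = 0x42
[4] and(0x83,0x8e) = 0x82
[5] and(0x1b,0xc5) = 0x01
[6] and(0xa5,0x62) = 0x20
[7] and(0xd3,0xcf) = 0xc3
[8] and(0x7e,0xfa) = 0x7a
[9] and(0x68,0x11) = 0x00
[10] and(0x00,0xf0) = 0x00
[11] tail/zero = 0x00
[12] tail/zero = 0x00
[13] tail/zero = 0x00
[14] tail/zero = 0x00
[15] tail/zero = 0x00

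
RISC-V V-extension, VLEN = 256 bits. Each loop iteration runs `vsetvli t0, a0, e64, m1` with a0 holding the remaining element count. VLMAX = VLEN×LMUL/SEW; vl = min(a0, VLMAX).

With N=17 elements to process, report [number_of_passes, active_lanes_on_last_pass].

[iterations, last_vl] = [5, 1]

VLMAX = (256 × 1) / 64 = 4 lanes
17 elements at 4/iter → 5 passes, remainder 1 on the last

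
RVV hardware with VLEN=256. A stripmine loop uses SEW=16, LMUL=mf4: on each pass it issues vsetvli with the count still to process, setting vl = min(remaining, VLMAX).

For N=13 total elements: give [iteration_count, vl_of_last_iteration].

[iterations, last_vl] = [4, 1]

VLMAX = VLEN×LMUL/SEW = 256×1/4/16 = 4
iterations = ceil(13/4) = 4; final-pass vl = 1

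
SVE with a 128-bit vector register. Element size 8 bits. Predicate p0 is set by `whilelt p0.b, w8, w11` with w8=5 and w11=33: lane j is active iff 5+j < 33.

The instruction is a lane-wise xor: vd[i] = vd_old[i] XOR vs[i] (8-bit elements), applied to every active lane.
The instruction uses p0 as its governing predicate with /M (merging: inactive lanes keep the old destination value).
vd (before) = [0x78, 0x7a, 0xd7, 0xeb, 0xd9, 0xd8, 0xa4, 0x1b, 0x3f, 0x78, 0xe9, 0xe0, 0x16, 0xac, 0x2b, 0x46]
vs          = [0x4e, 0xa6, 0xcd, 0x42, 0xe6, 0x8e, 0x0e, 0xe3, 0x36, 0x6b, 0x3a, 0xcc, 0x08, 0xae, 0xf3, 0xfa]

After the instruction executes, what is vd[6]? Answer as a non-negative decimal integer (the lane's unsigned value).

vd[6] = 170

128-bit reg / 8-bit elem → 16 lanes
p0[j] = (5+j < 33); true for j=0..15 → 16 lanes set
  i=0: xor(0x78,0x4e) → 54
  i=1: xor(0x7a,0xa6) → 220
  i=2: xor(0xd7,0xcd) → 26
  i=3: xor(0xeb,0x42) → 169
  i=4: xor(0xd9,0xe6) → 63
  i=5: xor(0xd8,0x8e) → 86
  i=6: xor(0xa4,0x0e) → 170
  i=7: xor(0x1b,0xe3) → 248
  i=8: xor(0x3f,0x36) → 9
  i=9: xor(0x78,0x6b) → 19
  i=10: xor(0xe9,0x3a) → 211
  i=11: xor(0xe0,0xcc) → 44
  i=12: xor(0x16,0x08) → 30
  i=13: xor(0xac,0xae) → 2
  i=14: xor(0x2b,0xf3) → 216
  i=15: xor(0x46,0xfa) → 188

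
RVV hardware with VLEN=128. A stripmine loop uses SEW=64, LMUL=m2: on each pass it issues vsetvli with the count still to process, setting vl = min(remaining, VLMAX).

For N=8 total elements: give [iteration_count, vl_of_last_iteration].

[iterations, last_vl] = [2, 4]

lanes per group: 128·2/64 = 4
iterations = ceil(8/4) = 2; final-pass vl = 4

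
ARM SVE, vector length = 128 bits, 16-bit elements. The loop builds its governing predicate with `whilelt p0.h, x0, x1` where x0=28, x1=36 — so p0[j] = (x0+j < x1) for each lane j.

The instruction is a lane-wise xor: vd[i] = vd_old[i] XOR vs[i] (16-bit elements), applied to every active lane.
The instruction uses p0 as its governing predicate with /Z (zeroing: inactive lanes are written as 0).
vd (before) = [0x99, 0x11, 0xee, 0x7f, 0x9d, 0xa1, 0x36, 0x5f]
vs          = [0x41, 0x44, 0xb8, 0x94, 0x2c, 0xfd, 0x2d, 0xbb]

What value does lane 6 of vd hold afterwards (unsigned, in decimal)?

vd[6] = 27

lane count: 128 div 16 = 8
active while 28+j < 36, i.e. j ∈ [0,8) capped at 8 ⇒ 8
[0] xor(0x99,0x41) = 0xd8
[1] xor(0x11,0x44) = 0x55
[2] xor(0xee,0xb8) = 0x56
[3] xor(0x7f,0x94) = 0xeb
[4] xor(0x9d,0x2c) = 0xb1
[5] xor(0xa1,0xfd) = 0x5c
[6] xor(0x36,0x2d) = 0x1b
[7] xor(0x5f,0xbb) = 0xe4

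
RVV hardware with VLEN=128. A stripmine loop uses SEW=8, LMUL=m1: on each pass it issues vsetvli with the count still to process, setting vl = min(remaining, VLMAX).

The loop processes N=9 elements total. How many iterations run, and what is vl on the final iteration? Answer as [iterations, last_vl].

VLMAX = (128 × 1) / 8 = 16 lanes
N=9: ⌈9/16⌉ = 1 iters; last vl = 9 − 0×16 = 9

[iterations, last_vl] = [1, 9]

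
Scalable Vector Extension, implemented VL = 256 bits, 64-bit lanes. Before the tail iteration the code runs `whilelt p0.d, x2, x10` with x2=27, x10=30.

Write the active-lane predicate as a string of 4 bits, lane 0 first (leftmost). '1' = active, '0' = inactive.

predicate = 1110

lane count: 256 div 64 = 4
p0[j] = (27+j < 30); true for j=0..2 → 3 lanes set
bits (lane 0 leftmost): 1110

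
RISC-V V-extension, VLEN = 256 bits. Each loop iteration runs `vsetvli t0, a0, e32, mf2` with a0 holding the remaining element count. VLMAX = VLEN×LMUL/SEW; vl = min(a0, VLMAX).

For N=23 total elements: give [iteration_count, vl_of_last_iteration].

[iterations, last_vl] = [6, 3]

lanes per group: 256·1/2/32 = 4
iterations = ceil(23/4) = 6; final-pass vl = 3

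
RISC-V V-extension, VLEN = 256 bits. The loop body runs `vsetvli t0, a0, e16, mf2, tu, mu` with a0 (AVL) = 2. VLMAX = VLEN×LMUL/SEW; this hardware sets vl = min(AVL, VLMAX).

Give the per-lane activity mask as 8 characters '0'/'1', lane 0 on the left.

predicate = 11000000

VLMAX = VLEN×LMUL/SEW = 256×1/2/16 = 8
vl = min(AVL, VLMAX) = min(2, 8) = 2
bits (lane 0 leftmost): 11000000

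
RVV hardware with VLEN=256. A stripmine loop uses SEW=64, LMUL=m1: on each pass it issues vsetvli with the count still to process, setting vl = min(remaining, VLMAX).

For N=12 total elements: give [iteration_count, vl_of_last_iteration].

lanes per group: 256·1/64 = 4
12 elements at 4/iter → 3 passes, remainder 4 on the last

[iterations, last_vl] = [3, 4]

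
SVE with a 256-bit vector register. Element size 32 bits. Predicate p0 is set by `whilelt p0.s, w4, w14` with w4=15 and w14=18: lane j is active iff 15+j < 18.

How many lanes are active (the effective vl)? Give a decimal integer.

vl = 3

register lanes = 256/32 = 8
whilelt: lane j active iff 15+j < 18 → j < 3 → 3 active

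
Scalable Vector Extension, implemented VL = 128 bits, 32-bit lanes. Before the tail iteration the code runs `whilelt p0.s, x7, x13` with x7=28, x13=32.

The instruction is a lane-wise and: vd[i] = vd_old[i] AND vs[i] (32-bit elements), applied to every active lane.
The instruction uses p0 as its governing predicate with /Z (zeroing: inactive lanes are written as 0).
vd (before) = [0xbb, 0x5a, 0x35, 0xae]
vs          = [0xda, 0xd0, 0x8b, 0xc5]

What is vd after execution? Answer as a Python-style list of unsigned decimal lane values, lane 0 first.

vd = [154, 80, 1, 132]

128-bit reg / 32-bit elem → 4 lanes
p0[j] = (28+j < 32); true for j=0..3 → 4 lanes set
lane  0: and(0xbb,0xda) ⇒ 0x9a
lane  1: and(0x5a,0xd0) ⇒ 0x50
lane  2: and(0x35,0x8b) ⇒ 0x01
lane  3: and(0xae,0xc5) ⇒ 0x84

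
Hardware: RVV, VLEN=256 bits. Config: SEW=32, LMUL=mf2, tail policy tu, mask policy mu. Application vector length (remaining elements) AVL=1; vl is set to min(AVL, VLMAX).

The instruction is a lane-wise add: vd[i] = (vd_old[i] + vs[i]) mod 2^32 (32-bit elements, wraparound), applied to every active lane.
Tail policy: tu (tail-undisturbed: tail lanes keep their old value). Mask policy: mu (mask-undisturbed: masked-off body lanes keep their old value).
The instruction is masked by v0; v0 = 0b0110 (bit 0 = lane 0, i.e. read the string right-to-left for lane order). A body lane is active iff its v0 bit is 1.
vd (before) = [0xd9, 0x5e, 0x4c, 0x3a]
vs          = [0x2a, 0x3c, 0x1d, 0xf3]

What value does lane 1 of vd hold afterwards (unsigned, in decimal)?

vd[1] = 94

VLMAX = (256 × 1/2) / 32 = 4 lanes
vl ← min(1, 4) = 1
[0] mask-off/keep = 0xd9
[1] tail/keep = 0x5e
[2] tail/keep = 0x4c
[3] tail/keep = 0x3a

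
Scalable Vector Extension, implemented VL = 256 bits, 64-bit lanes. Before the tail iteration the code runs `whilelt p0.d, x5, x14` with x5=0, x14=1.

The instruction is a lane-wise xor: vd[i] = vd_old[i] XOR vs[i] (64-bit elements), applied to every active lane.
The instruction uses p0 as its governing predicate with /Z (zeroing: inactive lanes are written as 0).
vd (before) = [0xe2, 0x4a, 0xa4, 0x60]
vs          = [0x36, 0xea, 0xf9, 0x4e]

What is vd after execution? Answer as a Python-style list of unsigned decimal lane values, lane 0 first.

lane count: 256 div 64 = 4
whilelt: lane j active iff 0+j < 1 → j < 1 → 1 active
vd[0] xor(0xe2,0x36) -> 0xd4
vd[1] tail/zero -> 0x00
vd[2] tail/zero -> 0x00
vd[3] tail/zero -> 0x00

vd = [212, 0, 0, 0]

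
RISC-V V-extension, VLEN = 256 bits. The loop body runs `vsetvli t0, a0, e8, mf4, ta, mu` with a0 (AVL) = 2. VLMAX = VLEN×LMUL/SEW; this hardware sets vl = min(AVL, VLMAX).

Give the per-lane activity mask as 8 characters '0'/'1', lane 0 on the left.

VLMAX = VLEN×LMUL/SEW = 256×1/4/8 = 8
AVL=2 ≤ VLMAX=8, so vl = 2
bits (lane 0 leftmost): 11000000

predicate = 11000000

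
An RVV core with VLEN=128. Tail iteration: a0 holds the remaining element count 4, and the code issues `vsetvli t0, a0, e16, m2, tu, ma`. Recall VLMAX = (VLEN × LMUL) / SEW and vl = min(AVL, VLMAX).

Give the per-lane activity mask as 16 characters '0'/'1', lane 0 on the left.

VLMAX = VLEN×LMUL/SEW = 128×2/16 = 16
vl = min(AVL, VLMAX) = min(4, 16) = 4
bits (lane 0 leftmost): 1111000000000000

predicate = 1111000000000000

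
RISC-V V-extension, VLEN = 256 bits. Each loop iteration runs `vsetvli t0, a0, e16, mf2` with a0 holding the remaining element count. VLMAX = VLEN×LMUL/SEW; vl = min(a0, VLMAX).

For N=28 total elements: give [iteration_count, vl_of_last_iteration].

VLMAX = (256 × 1/2) / 16 = 8 lanes
iterations = ceil(28/8) = 4; final-pass vl = 4

[iterations, last_vl] = [4, 4]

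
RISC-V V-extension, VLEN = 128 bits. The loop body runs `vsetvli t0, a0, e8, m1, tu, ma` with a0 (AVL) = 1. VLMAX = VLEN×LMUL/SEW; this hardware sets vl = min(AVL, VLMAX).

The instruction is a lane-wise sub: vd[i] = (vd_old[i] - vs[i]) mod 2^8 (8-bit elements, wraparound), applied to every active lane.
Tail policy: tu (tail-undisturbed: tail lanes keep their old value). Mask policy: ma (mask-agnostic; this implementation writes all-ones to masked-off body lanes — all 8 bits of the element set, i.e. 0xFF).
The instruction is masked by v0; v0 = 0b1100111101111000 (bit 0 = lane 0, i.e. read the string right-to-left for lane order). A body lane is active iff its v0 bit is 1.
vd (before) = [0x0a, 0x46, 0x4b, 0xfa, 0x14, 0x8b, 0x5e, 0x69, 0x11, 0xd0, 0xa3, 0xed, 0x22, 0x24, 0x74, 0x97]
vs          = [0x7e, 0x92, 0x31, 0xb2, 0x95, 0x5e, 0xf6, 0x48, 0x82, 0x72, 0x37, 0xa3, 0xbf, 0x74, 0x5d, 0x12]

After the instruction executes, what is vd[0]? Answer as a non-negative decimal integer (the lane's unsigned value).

lanes per group: 128·1/8 = 16
AVL=1 ≤ VLMAX=16, so vl = 1
  i=0: mask-off/ones → 255
  i=1: tail/keep → 70
  i=2: tail/keep → 75
  i=3: tail/keep → 250
  i=4: tail/keep → 20
  i=5: tail/keep → 139
  i=6: tail/keep → 94
  i=7: tail/keep → 105
  i=8: tail/keep → 17
  i=9: tail/keep → 208
  i=10: tail/keep → 163
  i=11: tail/keep → 237
  i=12: tail/keep → 34
  i=13: tail/keep → 36
  i=14: tail/keep → 116
  i=15: tail/keep → 151

vd[0] = 255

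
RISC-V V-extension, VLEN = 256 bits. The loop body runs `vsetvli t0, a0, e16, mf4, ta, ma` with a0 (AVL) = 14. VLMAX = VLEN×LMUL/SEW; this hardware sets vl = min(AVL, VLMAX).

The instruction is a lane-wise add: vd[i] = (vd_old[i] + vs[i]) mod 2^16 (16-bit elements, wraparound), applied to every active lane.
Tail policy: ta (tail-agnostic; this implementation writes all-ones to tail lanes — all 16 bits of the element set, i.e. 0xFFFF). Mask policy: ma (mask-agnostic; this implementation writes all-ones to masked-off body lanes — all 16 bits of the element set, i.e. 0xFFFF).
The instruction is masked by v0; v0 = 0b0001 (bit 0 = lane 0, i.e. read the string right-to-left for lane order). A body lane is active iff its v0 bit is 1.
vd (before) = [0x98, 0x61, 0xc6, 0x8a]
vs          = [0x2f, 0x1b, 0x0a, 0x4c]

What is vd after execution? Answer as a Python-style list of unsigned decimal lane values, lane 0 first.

lanes per group: 256·1/4/16 = 4
vl ← min(14, 4) = 4
  i=0: add(0x98,0x2f) → 199
  i=1: mask-off/ones → 65535
  i=2: mask-off/ones → 65535
  i=3: mask-off/ones → 65535

vd = [199, 65535, 65535, 65535]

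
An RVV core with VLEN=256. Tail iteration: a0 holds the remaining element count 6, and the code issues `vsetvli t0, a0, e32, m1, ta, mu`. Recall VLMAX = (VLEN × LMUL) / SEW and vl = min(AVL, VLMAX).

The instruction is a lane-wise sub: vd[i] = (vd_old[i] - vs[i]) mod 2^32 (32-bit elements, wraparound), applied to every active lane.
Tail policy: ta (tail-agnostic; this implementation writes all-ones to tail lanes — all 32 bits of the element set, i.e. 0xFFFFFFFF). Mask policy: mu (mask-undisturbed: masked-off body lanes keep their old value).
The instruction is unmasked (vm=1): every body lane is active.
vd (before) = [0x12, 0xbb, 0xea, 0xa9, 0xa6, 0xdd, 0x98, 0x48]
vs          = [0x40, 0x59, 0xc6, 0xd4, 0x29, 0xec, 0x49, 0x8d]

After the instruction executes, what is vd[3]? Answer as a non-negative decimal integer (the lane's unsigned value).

VLMAX = (256 × 1) / 32 = 8 lanes
AVL=6 ≤ VLMAX=8, so vl = 6
[0] sub(0x12,0x40) = 0xffffffd2
[1] sub(0xbb,0x59) = 0x62
[2] sub(0xea,0xc6) = 0x24
[3] sub(0xa9,0xd4) = 0xffffffd5
[4] sub(0xa6,0x29) = 0x7d
[5] sub(0xdd,0xec) = 0xfffffff1
[6] tail/ones = 0xffffffff
[7] tail/ones = 0xffffffff

vd[3] = 4294967253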